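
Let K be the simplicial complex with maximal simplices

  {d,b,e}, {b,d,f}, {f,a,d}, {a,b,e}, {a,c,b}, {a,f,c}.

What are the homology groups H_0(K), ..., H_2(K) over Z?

We work with the vertex ordering a < b < c < d < e < f. The simplices of K, each written with vertices in increasing order, are:

  0-simplices (6): a, b, c, d, e, f
  1-simplices (12): ab, ac, ad, ae, af, bc, bd, be, bf, cf, de, df
  2-simplices (6): abc, abe, acf, adf, bde, bdf

Hence C_0 ≅ Z^6, C_1 ≅ Z^12, C_2 ≅ Z^6.

Boundary ∂_1: C_1 → C_0 is given by ∂[p,q] = [q] − [p].
The resulting 6×12 matrix has rank 5, and its Smith normal form has invariant factors (1,1,1,1,1).

∂_2: C_2 → C_1 maps a triangle to the signed sum of its edges. For instance
  ∂adf = df − af + ad,
  ∂bdf = df − bf + bd.
As a 12×6 matrix over Z this has rank 6, with invariant factors (1,1,1,1,1,1).

Computing H_k = (kernel of ∂_k) / (image of ∂_{k+1}):

  H_0: rank C_0 − rank ∂_1 = 6 − 5 = 1, and the invariant factors of ∂_1 are all 1, so H_0 ≅ Z.
  H_1: rank ker ∂_1 − rank ∂_2 = (12 − 5) − 6 = 1, and the invariant factors of ∂_2 are all 1, so H_1 ≅ Z.
  H_2: rank ker ∂_2 − rank ∂_3 = (6 − 6) − 0 = 0, and there is no ∂_3, so H_2 ≅ 0.

As a check, the Euler characteristic is 6 − 12 + 6 = 0, which agrees with 1 − 1 + 0 = 0.

H_0 ≅ Z,  H_1 ≅ Z,  H_2 = 0.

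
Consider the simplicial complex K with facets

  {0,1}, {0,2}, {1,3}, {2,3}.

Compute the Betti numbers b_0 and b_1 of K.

b_0 = 1, b_1 = 1.

Order the vertices as 0 < 1 < 2 < 3. Listing each simplex with vertices in this order, K has dimension 1 with simplices:

  0-simplices (4): [0], [1], [2], [3]
  1-simplices (4): [0,1], [0,2], [1,3], [2,3]

so the chain groups are C_0 ≅ Z^4, C_1 ≅ Z^4.

∂_1: C_1 → C_0 sends each edge [p,q] (with p < q) to q − p.
The 4×4 boundary matrix has rank 3 and Smith normal form diag(1,1,1).

From H_k ≅ ker(∂_k) / im(∂_{k+1}) we obtain:

  H_0: rank C_0 − rank ∂_1 = 4 − 3 = 1, and the invariant factors of ∂_1 are all 1, so H_0 = Z.
  H_1: rank ker ∂_1 − rank ∂_2 = (4 − 3) − 0 = 1, and there is no ∂_2, so H_1 = Z.

Hence the Betti numbers are b_0 = 1, b_1 = 1.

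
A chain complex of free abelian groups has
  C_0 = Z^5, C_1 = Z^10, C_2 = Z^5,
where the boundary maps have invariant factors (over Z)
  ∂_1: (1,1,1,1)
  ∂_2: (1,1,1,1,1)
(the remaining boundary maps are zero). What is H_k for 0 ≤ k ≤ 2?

H_0: b_0 = 5 − 0 − 4 = 1; torsion from ∂_1 factors > 1: none. So H_0 ≅ Z.
H_1: b_1 = 10 − 4 − 5 = 1; torsion from ∂_2 factors > 1: none. So H_1 ≅ Z.
H_2: b_2 = 5 − 5 − 0 = 0; torsion from ∂_3 factors > 1: none. So H_2 ≅ 0.

H_0 ≅ Z,  H_1 ≅ Z,  H_2 = 0.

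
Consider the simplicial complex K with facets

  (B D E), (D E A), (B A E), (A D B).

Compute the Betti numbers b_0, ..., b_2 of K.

b_0 = 1, b_1 = 0, b_2 = 1.

Order the vertices as A < B < D < E. Listing each simplex with vertices in this order, K has dimension 2 with simplices:

  0-simplices (4): A, B, D, E
  1-simplices (6): AB, AD, AE, BD, BE, DE
  2-simplices (4): ABD, ABE, ADE, BDE

Hence C_0 ≅ Z^4, C_1 ≅ Z^6, C_2 ≅ Z^4.

∂_1: C_1 → C_0 is given by ∂[p,q] = [q] − [p]. For instance
  ∂AE = E − A.
As a 4×6 matrix over Z this has rank 3, with invariant factors (1,1,1).

∂_2: C_2 → C_1 sends each 2-simplex [p,q,r] to [q,r] − [p,r] + [p,q]. For instance
  ∂BDE = DE − BE + BD,
  ∂ADE = DE − AE + AD.
As a 6×4 matrix over Z this has rank 3, with invariant factors (1,1,1).

Now H_k = ker ∂_k / im ∂_{k+1}, so:

  H_0: rank C_0 − rank ∂_1 = 4 − 3 = 1, and the invariant factors of ∂_1 are all 1, so H_0 = Z.
  H_1: rank ker ∂_1 − rank ∂_2 = (6 − 3) − 3 = 0, and the invariant factors of ∂_2 are all 1, so H_1 = 0.
  H_2: rank ker ∂_2 − rank ∂_3 = (4 − 3) − 0 = 1, and there is no ∂_3, so H_2 = Z.

Hence the Betti numbers are b_0 = 1, b_1 = 0, b_2 = 1.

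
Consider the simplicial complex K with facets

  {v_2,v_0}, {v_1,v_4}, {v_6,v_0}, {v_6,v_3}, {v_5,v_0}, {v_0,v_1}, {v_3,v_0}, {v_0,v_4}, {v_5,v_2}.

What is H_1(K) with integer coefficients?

H_1 = Z^3.

We work with the vertex ordering v_0 < v_1 < v_2 < v_3 < v_4 < v_5 < v_6. The simplices of K, each written with vertices in increasing order, are:

  0-simplices (7): [v_0], [v_1], [v_2], [v_3], [v_4], [v_5], [v_6]
  1-simplices (9): [v_0,v_1], [v_0,v_2], [v_0,v_3], [v_0,v_4], [v_0,v_5], [v_0,v_6], [v_1,v_4], [v_2,v_5], [v_3,v_6]

giving chain groups C_0 ≅ Z^7, C_1 ≅ Z^9.

Boundary ∂_1: C_1 → C_0 maps an edge to its endpoints' difference, ∂[p,q] = q − p.
As a 7×9 matrix over Z this has rank 6, with invariant factors (1,1,1,1,1,1).

Computing H_k = (kernel of ∂_k) / (image of ∂_{k+1}):

  H_1: rank ker ∂_1 − rank ∂_2 = (9 − 6) − 0 = 3, and there is no ∂_2, so H_1 = Z^3.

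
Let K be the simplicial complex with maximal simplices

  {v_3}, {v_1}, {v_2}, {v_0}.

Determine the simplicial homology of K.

Fix the vertex order v_0 < v_1 < v_2 < v_3 and write every simplex with vertices in increasing order. Then dim K = 0 and the simplices of K are:

  0-simplices (4): [v_0], [v_1], [v_2], [v_3]

Hence C_0 ≅ Z^4.

From H_k ≅ ker(∂_k) / im(∂_{k+1}) we obtain:

  H_0: rank C_0 − rank ∂_1 = 4 − 0 = 4, and there is no ∂_1, so H_0 ≅ Z^4.

H_0 = Z^4.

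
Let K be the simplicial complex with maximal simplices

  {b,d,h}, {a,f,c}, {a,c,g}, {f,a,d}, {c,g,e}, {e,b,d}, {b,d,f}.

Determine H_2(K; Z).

H_2 = 0.

We work with the vertex ordering a < b < c < d < e < f < g < h. The simplices of K, each written with vertices in increasing order, are:

  0-simplices (8): a, b, c, d, e, f, g, h
  1-simplices (15): ac, ad, af, ag, bd, be, bf, bh, ce, cf, cg, de, df, dh, eg
  2-simplices (7): acf, acg, adf, bde, bdf, bdh, ceg

Hence C_0 ≅ Z^8, C_1 ≅ Z^15, C_2 ≅ Z^7.

∂_1: C_1 → C_0 maps an edge to its endpoints' difference, ∂[p,q] = q − p.
The resulting 8×15 matrix has rank 7, and its Smith normal form has invariant factors (1,1,1,1,1,1,1).

∂_2: C_2 → C_1 acts by ∂[p,q,r] = [q,r] − [p,r] + [p,q]. For instance
  ∂acg = cg − ag + ac,
  ∂adf = df − af + ad.
This gives a 15×7 integer matrix of rank 7; reducing to Smith normal form yields diagonal entries (1,1,1,1,1,1,1).

Now H_k = ker ∂_k / im ∂_{k+1}, so:

  H_2: rank ker ∂_2 − rank ∂_3 = (7 − 7) − 0 = 0, and there is no ∂_3, so H_2 = 0.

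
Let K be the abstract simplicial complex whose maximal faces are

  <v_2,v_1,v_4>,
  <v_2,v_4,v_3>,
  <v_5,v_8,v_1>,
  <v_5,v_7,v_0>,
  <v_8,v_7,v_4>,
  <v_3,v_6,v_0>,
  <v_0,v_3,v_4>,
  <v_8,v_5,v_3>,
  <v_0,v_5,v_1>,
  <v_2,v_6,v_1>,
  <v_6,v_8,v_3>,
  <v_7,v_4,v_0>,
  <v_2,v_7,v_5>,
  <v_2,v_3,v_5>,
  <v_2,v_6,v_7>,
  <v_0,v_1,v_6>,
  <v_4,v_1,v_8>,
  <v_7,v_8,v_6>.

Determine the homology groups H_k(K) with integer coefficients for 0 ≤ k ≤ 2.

Take the total order v_0 < v_1 < v_2 < v_3 < v_4 < v_5 < v_6 < v_7 < v_8 on the vertex set. Then K (dimension 2) consists of the simplices:

  0-simplices (9): [v_0], [v_1], [v_2], [v_3], [v_4], [v_5], [v_6], [v_7], [v_8]
  1-simplices (27): (27 of them)
  2-simplices (18): (18 of them)

Hence C_0 ≅ Z^9, C_1 ≅ Z^27, C_2 ≅ Z^18.

The boundary map ∂_1: C_1 → C_0 is given by ∂[p,q] = [q] − [p].
The 9×27 boundary matrix has rank 8 and Smith normal form diag(1,1,1,1,1,1,1,1).

The boundary map ∂_2: C_2 → C_1 maps a triangle to the signed sum of its edges. For instance
  ∂[v_2,v_3,v_4] = [v_3,v_4] − [v_2,v_4] + [v_2,v_3],
  ∂[v_2,v_3,v_5] = [v_3,v_5] − [v_2,v_5] + [v_2,v_3].
As a 27×18 matrix over Z this has rank 17, with invariant factors (1,1,1,1,1,1,1,1,1,1,1,1,1,1,1,1,1).

Now H_k = ker ∂_k / im ∂_{k+1}, so:

  H_0: rank C_0 − rank ∂_1 = 9 − 8 = 1, and the invariant factors of ∂_1 are all 1, so H_0 = Z.
  H_1: rank ker ∂_1 − rank ∂_2 = (27 − 8) − 17 = 2, and the invariant factors of ∂_2 are all 1, so H_1 = Z^2.
  H_2: rank ker ∂_2 − rank ∂_3 = (18 − 17) − 0 = 1, and there is no ∂_3, so H_2 = Z.

(K is a triangulation of the torus T^2.)

H_0 = Z,  H_1 = Z^2,  H_2 = Z.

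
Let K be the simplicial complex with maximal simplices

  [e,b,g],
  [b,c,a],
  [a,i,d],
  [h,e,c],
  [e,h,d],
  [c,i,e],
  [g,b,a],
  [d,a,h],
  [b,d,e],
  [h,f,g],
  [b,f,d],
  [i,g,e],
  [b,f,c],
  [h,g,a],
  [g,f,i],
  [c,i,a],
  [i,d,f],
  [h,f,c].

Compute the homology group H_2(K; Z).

Take the total order a < b < c < d < e < f < g < h < i on the vertex set. Then K (dimension 2) consists of the simplices:

  0-simplices (9): a, b, c, d, e, f, g, h, i
  1-simplices (27): ab, ac, ad, ag, ah, ai, bc, bd, be, bf, bg, ce, cf, ch, ci, de, df, dh, di, eg, eh, ei, fg, fh, fi, gh, gi
  2-simplices (18): abc, abg, aci, adh, adi, agh, bcf, bde, bdf, beg, ceh, cei, cfh, deh, dfi, egi, fgh, fgi

so the chain groups are C_0 ≅ Z^9, C_1 ≅ Z^27, C_2 ≅ Z^18.

The boundary map ∂_1: C_1 → C_0 is given by ∂[p,q] = [q] − [p].
The 9×27 boundary matrix has rank 8 and Smith normal form diag(1,1,1,1,1,1,1,1).

Boundary ∂_2: C_2 → C_1 sends each 2-simplex [p,q,r] to [q,r] − [p,r] + [p,q]. For instance
  ∂abc = bc − ac + ab,
  ∂beg = eg − bg + be.
This gives a 27×18 integer matrix of rank 17; reducing to Smith normal form yields diagonal entries (1,1,1,1,1,1,1,1,1,1,1,1,1,1,1,1,1).

From H_k ≅ ker(∂_k) / im(∂_{k+1}) we obtain:

  H_2: rank ker ∂_2 − rank ∂_3 = (18 − 17) − 0 = 1, and there is no ∂_3, so H_2 ≅ Z.

(K is a triangulation of the torus T^2.)

H_2 ≅ Z.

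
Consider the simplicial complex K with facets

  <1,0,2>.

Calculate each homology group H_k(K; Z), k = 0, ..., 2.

K has 3 vertices, 3 edges, 1 triangle.
rank ∂_0 = 0, rank ∂_1 = 2 ⇒ b_0 = 3 − 0 − 2 = 1; all invariant factors of ∂_1 are 1 so no torsion. So H_0 ≅ Z.
rank ∂_1 = 2, rank ∂_2 = 1 ⇒ b_1 = 3 − 2 − 1 = 0; all invariant factors of ∂_2 are 1 so no torsion. So H_1 ≅ 0.
rank ∂_2 = 1, rank ∂_3 = 0 ⇒ b_2 = 1 − 1 − 0 = 0. So H_2 ≅ 0.

H_0 = Z,  H_1 = 0,  H_2 = 0.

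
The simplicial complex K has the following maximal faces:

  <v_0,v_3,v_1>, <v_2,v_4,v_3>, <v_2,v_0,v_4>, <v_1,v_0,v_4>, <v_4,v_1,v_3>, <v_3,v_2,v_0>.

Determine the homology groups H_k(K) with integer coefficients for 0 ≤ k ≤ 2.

H_0 ≅ Z,  H_1 = 0,  H_2 ≅ Z.

Order the vertices as v_0 < v_1 < v_2 < v_3 < v_4. Listing each simplex with vertices in this order, K has dimension 2 with simplices:

  0-simplices (5): [v_0], [v_1], [v_2], [v_3], [v_4]
  1-simplices (9): [v_0,v_1], [v_0,v_2], [v_0,v_3], [v_0,v_4], [v_1,v_3], [v_1,v_4], [v_2,v_3], [v_2,v_4], [v_3,v_4]
  2-simplices (6): [v_0,v_1,v_3], [v_0,v_1,v_4], [v_0,v_2,v_3], [v_0,v_2,v_4], [v_1,v_3,v_4], [v_2,v_3,v_4]

giving chain groups C_0 ≅ Z^5, C_1 ≅ Z^9, C_2 ≅ Z^6.

The boundary map ∂_1: C_1 → C_0 maps an edge to its endpoints' difference, ∂[p,q] = q − p. For instance
  ∂[v_2,v_4] = [v_4] − [v_2].
The 5×9 boundary matrix has rank 4 and Smith normal form diag(1,1,1,1).

∂_2: C_2 → C_1 maps a triangle to the signed sum of its edges. For instance
  ∂[v_0,v_1,v_4] = [v_1,v_4] − [v_0,v_4] + [v_0,v_1],
  ∂[v_0,v_1,v_3] = [v_1,v_3] − [v_0,v_3] + [v_0,v_1].
This gives a 9×6 integer matrix of rank 5; reducing to Smith normal form yields diagonal entries (1,1,1,1,1).

Reading off H_k = ker ∂_k / im ∂_{k+1}:

  H_0: rank C_0 − rank ∂_1 = 5 − 4 = 1, and the invariant factors of ∂_1 are all 1, so H_0 ≅ Z.
  H_1: rank ker ∂_1 − rank ∂_2 = (9 − 4) − 5 = 0, and the invariant factors of ∂_2 are all 1, so H_1 ≅ 0.
  H_2: rank ker ∂_2 − rank ∂_3 = (6 − 5) − 0 = 1, and there is no ∂_3, so H_2 ≅ Z.

As a check, the Euler characteristic is 5 − 9 + 6 = 2, which agrees with 1 − 0 + 1 = 2.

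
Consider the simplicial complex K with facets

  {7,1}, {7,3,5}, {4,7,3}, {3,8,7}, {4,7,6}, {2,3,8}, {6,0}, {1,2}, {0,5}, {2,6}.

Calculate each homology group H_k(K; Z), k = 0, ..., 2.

We work with the vertex ordering 0 < 1 < 2 < 3 < 4 < 5 < 6 < 7 < 8. The simplices of K, each written with vertices in increasing order, are:

  0-simplices (9): [0], [1], [2], [3], [4], [5], [6], [7], [8]
  1-simplices (16): [0,5], [0,6], [1,2], [1,7], [2,3], [2,6], [2,8], [3,4], [3,5], [3,7], [3,8], [4,6], [4,7], [5,7], [6,7], [7,8]
  2-simplices (5): [2,3,8], [3,4,7], [3,5,7], [3,7,8], [4,6,7]

so the chain groups are C_0 ≅ Z^9, C_1 ≅ Z^16, C_2 ≅ Z^5.

The boundary map ∂_1: C_1 → C_0 maps an edge to its endpoints' difference, ∂[p,q] = q − p.
As a 9×16 matrix over Z this has rank 8, with invariant factors (1,1,1,1,1,1,1,1).

The boundary map ∂_2: C_2 → C_1 maps a triangle to the signed sum of its edges. For instance
  ∂[4,6,7] = [6,7] − [4,7] + [4,6],
  ∂[3,7,8] = [7,8] − [3,8] + [3,7].
The resulting 16×5 matrix has rank 5, and its Smith normal form has invariant factors (1,1,1,1,1).

From H_k ≅ ker(∂_k) / im(∂_{k+1}) we obtain:

  H_0: rank C_0 − rank ∂_1 = 9 − 8 = 1, and the invariant factors of ∂_1 are all 1, so H_0 ≅ Z.
  H_1: rank ker ∂_1 − rank ∂_2 = (16 − 8) − 5 = 3, and the invariant factors of ∂_2 are all 1, so H_1 ≅ Z^3.
  H_2: rank ker ∂_2 − rank ∂_3 = (5 − 5) − 0 = 0, and there is no ∂_3, so H_2 ≅ 0.

H_0 ≅ Z,  H_1 ≅ Z^3,  H_2 = 0.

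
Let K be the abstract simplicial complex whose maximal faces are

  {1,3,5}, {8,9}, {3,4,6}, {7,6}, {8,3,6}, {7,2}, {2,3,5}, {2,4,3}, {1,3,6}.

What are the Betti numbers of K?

b_0 = 1, b_1 = 1, b_2 = 0.

Order the vertices as 1 < 2 < 3 < 4 < 5 < 6 < 7 < 8 < 9. Listing each simplex with vertices in this order, K has dimension 2 with simplices:

  0-simplices (9): [1], [2], [3], [4], [5], [6], [7], [8], [9]
  1-simplices (15): [1,3], [1,5], [1,6], [2,3], [2,4], [2,5], [2,7], [3,4], [3,5], [3,6], [3,8], [4,6], [6,7], [6,8], [8,9]
  2-simplices (6): [1,3,5], [1,3,6], [2,3,4], [2,3,5], [3,4,6], [3,6,8]

giving chain groups C_0 ≅ Z^9, C_1 ≅ Z^15, C_2 ≅ Z^6.

The boundary map ∂_1: C_1 → C_0 is given by ∂[p,q] = [q] − [p]. For instance
  ∂[3,8] = [8] − [3].
As a 9×15 matrix over Z this has rank 8, with invariant factors (1,1,1,1,1,1,1,1).

The boundary map ∂_2: C_2 → C_1 acts by ∂[p,q,r] = [q,r] − [p,r] + [p,q]. For instance
  ∂[3,4,6] = [4,6] − [3,6] + [3,4],
  ∂[2,3,5] = [3,5] − [2,5] + [2,3].
The 15×6 boundary matrix has rank 6 and Smith normal form diag(1,1,1,1,1,1).

Computing H_k = (kernel of ∂_k) / (image of ∂_{k+1}):

  H_0: rank C_0 − rank ∂_1 = 9 − 8 = 1, and the invariant factors of ∂_1 are all 1, so H_0 ≅ Z.
  H_1: rank ker ∂_1 − rank ∂_2 = (15 − 8) − 6 = 1, and the invariant factors of ∂_2 are all 1, so H_1 ≅ Z.
  H_2: rank ker ∂_2 − rank ∂_3 = (6 − 6) − 0 = 0, and there is no ∂_3, so H_2 ≅ 0.

As a check, the Euler characteristic is 9 − 15 + 6 = 0, which agrees with 1 − 1 + 0 = 0.

Hence the Betti numbers are b_0 = 1, b_1 = 1, b_2 = 0.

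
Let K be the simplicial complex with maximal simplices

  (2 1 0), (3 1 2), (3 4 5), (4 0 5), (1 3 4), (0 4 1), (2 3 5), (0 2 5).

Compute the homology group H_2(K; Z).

H_2 = Z.

K has 6 vertices, 12 edges, 8 triangles.
rank ∂_2 = 7, rank ∂_3 = 0 ⇒ b_2 = 8 − 7 − 0 = 1. So H_2 ≅ Z.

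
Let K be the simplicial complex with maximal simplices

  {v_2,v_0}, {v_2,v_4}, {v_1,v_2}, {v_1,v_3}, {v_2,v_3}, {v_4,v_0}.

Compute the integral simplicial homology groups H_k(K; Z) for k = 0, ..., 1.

We work with the vertex ordering v_0 < v_1 < v_2 < v_3 < v_4. The simplices of K, each written with vertices in increasing order, are:

  0-simplices (5): [v_0], [v_1], [v_2], [v_3], [v_4]
  1-simplices (6): [v_0,v_2], [v_0,v_4], [v_1,v_2], [v_1,v_3], [v_2,v_3], [v_2,v_4]

Hence C_0 ≅ Z^5, C_1 ≅ Z^6.

Boundary ∂_1: C_1 → C_0 maps an edge to its endpoints' difference, ∂[p,q] = q − p.
The 5×6 boundary matrix has rank 4 and Smith normal form diag(1,1,1,1).

From H_k ≅ ker(∂_k) / im(∂_{k+1}) we obtain:

  H_0: rank C_0 − rank ∂_1 = 5 − 4 = 1, and the invariant factors of ∂_1 are all 1, so H_0 ≅ Z.
  H_1: rank ker ∂_1 − rank ∂_2 = (6 − 4) − 0 = 2, and there is no ∂_2, so H_1 ≅ Z^2.

H_0 ≅ Z,  H_1 ≅ Z^2.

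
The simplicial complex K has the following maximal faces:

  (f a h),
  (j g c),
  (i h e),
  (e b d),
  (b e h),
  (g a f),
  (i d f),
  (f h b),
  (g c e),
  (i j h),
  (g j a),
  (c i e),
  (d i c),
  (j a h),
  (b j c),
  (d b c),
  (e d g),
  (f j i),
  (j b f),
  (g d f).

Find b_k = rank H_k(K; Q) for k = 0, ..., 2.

b_0 = 1, b_1 = 1, b_2 = 0.

Take the total order a < b < c < d < e < f < g < h < i < j on the vertex set. Then K (dimension 2) consists of the simplices:

  0-simplices (10): a, b, c, d, e, f, g, h, i, j
  1-simplices (30): af, ag, ah, aj, bc, bd, be, bf, bh, bj, cd, ce, cg, ci, cj, de, df, dg, di, eg, eh, ei, fg, fh, fi, fj, gj, hi, hj, ij
  2-simplices (20): afg, afh, agj, ahj, bcd, bcj, bde, beh, bfh, bfj, cdi, ceg, cei, cgj, deg, dfg, dfi, ehi, fij, hij

Hence C_0 ≅ Z^10, C_1 ≅ Z^30, C_2 ≅ Z^20.

The boundary map ∂_1: C_1 → C_0 sends each edge [p,q] (with p < q) to q − p. For instance
  ∂bj = j − b.
The 10×30 boundary matrix has rank 9 and Smith normal form diag(1,1,1,1,1,1,1,1,1).

The boundary map ∂_2: C_2 → C_1 acts by ∂[p,q,r] = [q,r] − [p,r] + [p,q]. For instance
  ∂ehi = hi − ei + eh,
  ∂bfh = fh − bh + bf.
The 30×20 boundary matrix has rank 20 and Smith normal form diag(1,1,1,1,1,1,1,1,1,1,1,1,1,1,1,1,1,1,1,2).

Computing H_k = (kernel of ∂_k) / (image of ∂_{k+1}):

  H_0: rank C_0 − rank ∂_1 = 10 − 9 = 1, and the invariant factors of ∂_1 are all 1, so H_0 ≅ Z.
  H_1: rank ker ∂_1 − rank ∂_2 = (30 − 9) − 20 = 1, and ∂_2 has invariant factor 2 > 1, so H_1 ≅ Z × Z/2.
  H_2: rank ker ∂_2 − rank ∂_3 = (20 − 20) − 0 = 0, and there is no ∂_3, so H_2 ≅ 0.

As a check, the Euler characteristic is 10 − 30 + 20 = 0, which agrees with 1 − 1 + 0 = 0.

Hence the Betti numbers are b_0 = 1, b_1 = 1, b_2 = 0.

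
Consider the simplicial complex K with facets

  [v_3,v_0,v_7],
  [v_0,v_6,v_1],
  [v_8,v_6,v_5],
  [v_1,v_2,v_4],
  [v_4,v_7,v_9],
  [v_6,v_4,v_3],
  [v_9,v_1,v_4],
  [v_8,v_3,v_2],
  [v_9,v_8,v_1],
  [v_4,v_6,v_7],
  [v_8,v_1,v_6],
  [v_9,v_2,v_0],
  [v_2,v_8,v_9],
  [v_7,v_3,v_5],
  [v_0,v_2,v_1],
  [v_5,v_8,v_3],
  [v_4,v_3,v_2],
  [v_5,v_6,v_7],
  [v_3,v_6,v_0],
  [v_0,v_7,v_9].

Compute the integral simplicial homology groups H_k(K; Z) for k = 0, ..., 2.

K has 10 vertices, 30 edges, 20 triangles.
rank ∂_0 = 0, rank ∂_1 = 9 ⇒ b_0 = 10 − 0 − 9 = 1; all invariant factors of ∂_1 are 1 so no torsion. So H_0 ≅ Z.
rank ∂_1 = 9, rank ∂_2 = 20 ⇒ b_1 = 30 − 9 − 20 = 1; ∂_2 has invariant factor(s) [2] giving torsion. So H_1 ≅ Z ⊕ Z/2.
rank ∂_2 = 20, rank ∂_3 = 0 ⇒ b_2 = 20 − 20 − 0 = 0. So H_2 ≅ 0.

H_0 = Z,  H_1 = Z ⊕ Z/2,  H_2 = 0.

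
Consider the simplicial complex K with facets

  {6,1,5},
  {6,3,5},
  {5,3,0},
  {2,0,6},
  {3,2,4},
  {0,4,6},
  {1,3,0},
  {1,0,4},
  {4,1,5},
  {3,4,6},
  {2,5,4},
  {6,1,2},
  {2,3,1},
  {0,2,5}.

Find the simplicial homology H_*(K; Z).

Order the vertices as 0 < 1 < 2 < 3 < 4 < 5 < 6. Listing each simplex with vertices in this order, K has dimension 2 with simplices:

  0-simplices (7): [0], [1], [2], [3], [4], [5], [6]
  1-simplices (21): [0,1], [0,2], [0,3], [0,4], [0,5], [0,6], [1,2], [1,3], [1,4], [1,5], [1,6], [2,3], [2,4], [2,5], [2,6], [3,4], [3,5], [3,6], [4,5], [4,6], [5,6]
  2-simplices (14): [0,1,3], [0,1,4], [0,2,5], [0,2,6], [0,3,5], [0,4,6], [1,2,3], [1,2,6], [1,4,5], [1,5,6], [2,3,4], [2,4,5], [3,4,6], [3,5,6]

giving chain groups C_0 ≅ Z^7, C_1 ≅ Z^21, C_2 ≅ Z^14.

Boundary ∂_1: C_1 → C_0 is given by ∂[p,q] = [q] − [p]. For instance
  ∂[4,5] = [5] − [4].
The resulting 7×21 matrix has rank 6, and its Smith normal form has invariant factors (1,1,1,1,1,1).

Boundary ∂_2: C_2 → C_1 sends each 2-simplex [p,q,r] to [q,r] − [p,r] + [p,q]. For instance
  ∂[0,1,4] = [1,4] − [0,4] + [0,1],
  ∂[0,3,5] = [3,5] − [0,5] + [0,3].
This gives a 21×14 integer matrix of rank 13; reducing to Smith normal form yields diagonal entries (1,1,1,1,1,1,1,1,1,1,1,1,1).

Computing H_k = (kernel of ∂_k) / (image of ∂_{k+1}):

  H_0: rank C_0 − rank ∂_1 = 7 − 6 = 1, and the invariant factors of ∂_1 are all 1, so H_0 ≅ Z.
  H_1: rank ker ∂_1 − rank ∂_2 = (21 − 6) − 13 = 2, and the invariant factors of ∂_2 are all 1, so H_1 ≅ Z^2.
  H_2: rank ker ∂_2 − rank ∂_3 = (14 − 13) − 0 = 1, and there is no ∂_3, so H_2 ≅ Z.

(K is a triangulation of the torus T^2.)

H_0 = Z,  H_1 = Z^2,  H_2 = Z.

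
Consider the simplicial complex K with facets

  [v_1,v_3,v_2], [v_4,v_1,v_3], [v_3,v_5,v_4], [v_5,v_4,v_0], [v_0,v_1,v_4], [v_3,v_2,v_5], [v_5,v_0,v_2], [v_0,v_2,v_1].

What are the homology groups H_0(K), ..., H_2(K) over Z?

H_0 = Z,  H_1 = 0,  H_2 = Z.

Take the total order v_0 < v_1 < v_2 < v_3 < v_4 < v_5 on the vertex set. Then K (dimension 2) consists of the simplices:

  0-simplices (6): [v_0], [v_1], [v_2], [v_3], [v_4], [v_5]
  1-simplices (12): [v_0,v_1], [v_0,v_2], [v_0,v_4], [v_0,v_5], [v_1,v_2], [v_1,v_3], [v_1,v_4], [v_2,v_3], [v_2,v_5], [v_3,v_4], [v_3,v_5], [v_4,v_5]
  2-simplices (8): [v_0,v_1,v_2], [v_0,v_1,v_4], [v_0,v_2,v_5], [v_0,v_4,v_5], [v_1,v_2,v_3], [v_1,v_3,v_4], [v_2,v_3,v_5], [v_3,v_4,v_5]

giving chain groups C_0 ≅ Z^6, C_1 ≅ Z^12, C_2 ≅ Z^8.

The boundary map ∂_1: C_1 → C_0 sends each edge [p,q] (with p < q) to q − p.
The 6×12 boundary matrix has rank 5 and Smith normal form diag(1,1,1,1,1).

∂_2: C_2 → C_1 acts by ∂[p,q,r] = [q,r] − [p,r] + [p,q]. For instance
  ∂[v_0,v_4,v_5] = [v_4,v_5] − [v_0,v_5] + [v_0,v_4],
  ∂[v_0,v_1,v_4] = [v_1,v_4] − [v_0,v_4] + [v_0,v_1].
As a 12×8 matrix over Z this has rank 7, with invariant factors (1,1,1,1,1,1,1).

Reading off H_k = ker ∂_k / im ∂_{k+1}:

  H_0: rank C_0 − rank ∂_1 = 6 − 5 = 1, and the invariant factors of ∂_1 are all 1, so H_0 ≅ Z.
  H_1: rank ker ∂_1 − rank ∂_2 = (12 − 5) − 7 = 0, and the invariant factors of ∂_2 are all 1, so H_1 ≅ 0.
  H_2: rank ker ∂_2 − rank ∂_3 = (8 − 7) − 0 = 1, and there is no ∂_3, so H_2 ≅ Z.

As a check, the Euler characteristic is 6 − 12 + 8 = 2, which agrees with 1 − 0 + 1 = 2.
(K is a triangulation of the 2-sphere S^2.)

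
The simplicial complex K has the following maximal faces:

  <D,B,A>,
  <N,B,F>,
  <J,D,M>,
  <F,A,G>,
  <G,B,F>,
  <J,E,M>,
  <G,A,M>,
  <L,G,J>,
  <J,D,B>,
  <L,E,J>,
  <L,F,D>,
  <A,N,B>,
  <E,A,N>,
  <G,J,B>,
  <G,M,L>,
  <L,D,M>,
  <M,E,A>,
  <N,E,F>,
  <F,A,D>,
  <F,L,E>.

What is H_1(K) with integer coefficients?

K has 10 vertices, 30 edges, 20 triangles.
rank ∂_1 = 9, rank ∂_2 = 20 ⇒ b_1 = 30 − 9 − 20 = 1; ∂_2 has invariant factor(s) [2] giving torsion. So H_1 ≅ Z ⊕ Z/2Z.

H_1 ≅ Z ⊕ Z/2Z.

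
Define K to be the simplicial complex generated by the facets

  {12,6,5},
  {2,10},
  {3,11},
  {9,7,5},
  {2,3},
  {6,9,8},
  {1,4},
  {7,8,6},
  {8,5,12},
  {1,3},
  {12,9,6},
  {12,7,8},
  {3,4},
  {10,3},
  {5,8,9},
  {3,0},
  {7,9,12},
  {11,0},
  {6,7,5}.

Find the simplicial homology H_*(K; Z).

Order the vertices as 0 < 1 < 2 < 3 < 4 < 5 < 6 < 7 < 8 < 9 < 10 < 11 < 12. Listing each simplex with vertices in this order, K has dimension 2 with simplices:

  0-simplices (13): [0], [1], [2], [3], [4], [5], [6], [7], [8], [9], [10], [11], [12]
  1-simplices (24): (24 of them)
  2-simplices (10): [5,6,7], [5,6,12], [5,7,9], [5,8,9], [5,8,12], [6,7,8], [6,8,9], [6,9,12], [7,8,12], [7,9,12]

giving chain groups C_0 ≅ Z^13, C_1 ≅ Z^24, C_2 ≅ Z^10.

Boundary ∂_1: C_1 → C_0 is given by ∂[p,q] = [q] − [p]. For instance
  ∂[3,4] = [4] − [3].
The resulting 13×24 matrix has rank 11, and its Smith normal form has invariant factors (1,1,1,1,1,1,1,1,1,1,1).

Boundary ∂_2: C_2 → C_1 maps a triangle to the signed sum of its edges. For instance
  ∂[5,6,7] = [6,7] − [5,7] + [5,6],
  ∂[5,7,9] = [7,9] − [5,9] + [5,7].
This gives a 24×10 integer matrix of rank 10; reducing to Smith normal form yields diagonal entries (1,1,1,1,1,1,1,1,1,2).

Now H_k = ker ∂_k / im ∂_{k+1}, so:

  H_0: rank C_0 − rank ∂_1 = 13 − 11 = 2, and the invariant factors of ∂_1 are all 1, so H_0 = Z^2.
  H_1: rank ker ∂_1 − rank ∂_2 = (24 − 11) − 10 = 3, and ∂_2 has invariant factor 2 > 1, so H_1 = Z^3 ⊕ Z/2Z.
  H_2: rank ker ∂_2 − rank ∂_3 = (10 − 10) − 0 = 0, and there is no ∂_3, so H_2 = 0.

H_0 ≅ Z^2,  H_1 ≅ Z^3 ⊕ Z/2Z,  H_2 = 0.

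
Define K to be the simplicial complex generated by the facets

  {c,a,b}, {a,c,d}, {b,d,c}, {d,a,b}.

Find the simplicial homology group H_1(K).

H_1 ≅ 0.

Take the total order a < b < c < d on the vertex set. Then K (dimension 2) consists of the simplices:

  0-simplices (4): a, b, c, d
  1-simplices (6): ab, ac, ad, bc, bd, cd
  2-simplices (4): abc, abd, acd, bcd

Hence C_0 ≅ Z^4, C_1 ≅ Z^6, C_2 ≅ Z^4.

∂_1: C_1 → C_0 is given by ∂[p,q] = [q] − [p].
This gives a 4×6 integer matrix of rank 3; reducing to Smith normal form yields diagonal entries (1,1,1).

∂_2: C_2 → C_1 maps a triangle to the signed sum of its edges. For instance
  ∂abc = bc − ac + ab,
  ∂acd = cd − ad + ac.
The 6×4 boundary matrix has rank 3 and Smith normal form diag(1,1,1).

Now H_k = ker ∂_k / im ∂_{k+1}, so:

  H_1: rank ker ∂_1 − rank ∂_2 = (6 − 3) − 3 = 0, and the invariant factors of ∂_2 are all 1, so H_1 = 0.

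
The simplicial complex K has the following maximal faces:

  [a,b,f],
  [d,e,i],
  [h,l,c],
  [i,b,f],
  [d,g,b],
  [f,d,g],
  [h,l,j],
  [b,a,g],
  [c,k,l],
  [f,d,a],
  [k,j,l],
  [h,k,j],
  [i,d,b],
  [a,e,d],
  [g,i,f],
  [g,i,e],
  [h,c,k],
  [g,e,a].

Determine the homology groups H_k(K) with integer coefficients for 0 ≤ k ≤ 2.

H_0 = Z^2,  H_1 = Z/2Z,  H_2 = Z.

Order the vertices as a < b < c < d < e < f < g < h < i < j < k < l. Listing each simplex with vertices in this order, K has dimension 2 with simplices:

  0-simplices (12): a, b, c, d, e, f, g, h, i, j, k, l
  1-simplices (27): ab, ad, ae, af, ag, bd, bf, bg, bi, ch, ck, cl, de, df, dg, di, eg, ei, fg, fi, gi, hj, hk, hl, jk, jl, kl
  2-simplices (18): abf, abg, ade, adf, aeg, bdg, bdi, bfi, chk, chl, ckl, dei, dfg, egi, fgi, hjk, hjl, jkl

Hence C_0 ≅ Z^12, C_1 ≅ Z^27, C_2 ≅ Z^18.

Boundary ∂_1: C_1 → C_0 sends each edge [p,q] (with p < q) to q − p.
As a 12×27 matrix over Z this has rank 10, with invariant factors (1,1,1,1,1,1,1,1,1,1).

∂_2: C_2 → C_1 maps a triangle to the signed sum of its edges. For instance
  ∂dfg = fg − dg + df,
  ∂ckl = kl − cl + ck.
The resulting 27×18 matrix has rank 17, and its Smith normal form has invariant factors (1,1,1,1,1,1,1,1,1,1,1,1,1,1,1,1,2).

Now H_k = ker ∂_k / im ∂_{k+1}, so:

  H_0: rank C_0 − rank ∂_1 = 12 − 10 = 2, and the invariant factors of ∂_1 are all 1, so H_0 = Z^2.
  H_1: rank ker ∂_1 − rank ∂_2 = (27 − 10) − 17 = 0, and ∂_2 has invariant factor 2 > 1, so H_1 = Z/2Z.
  H_2: rank ker ∂_2 − rank ∂_3 = (18 − 17) − 0 = 1, and there is no ∂_3, so H_2 = Z.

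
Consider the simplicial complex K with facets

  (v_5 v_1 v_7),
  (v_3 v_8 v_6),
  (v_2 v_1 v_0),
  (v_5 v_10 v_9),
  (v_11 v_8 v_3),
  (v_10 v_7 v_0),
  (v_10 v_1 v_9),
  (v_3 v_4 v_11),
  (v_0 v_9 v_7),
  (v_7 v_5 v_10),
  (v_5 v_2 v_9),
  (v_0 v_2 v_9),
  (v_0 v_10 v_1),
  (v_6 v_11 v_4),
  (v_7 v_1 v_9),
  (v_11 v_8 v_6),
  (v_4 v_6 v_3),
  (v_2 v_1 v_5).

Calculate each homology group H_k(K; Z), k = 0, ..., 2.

Take the total order v_0 < v_1 < v_2 < v_3 < v_4 < v_5 < v_6 < v_7 < v_8 < v_9 < v_10 < v_11 on the vertex set. Then K (dimension 2) consists of the simplices:

  0-simplices (12): [v_0], [v_1], [v_2], [v_3], [v_4], [v_5], [v_6], [v_7], [v_8], [v_9], [v_10], [v_11]
  1-simplices (27): (27 of them)
  2-simplices (18): (18 of them)

so the chain groups are C_0 ≅ Z^12, C_1 ≅ Z^27, C_2 ≅ Z^18.

The boundary map ∂_1: C_1 → C_0 maps an edge to its endpoints' difference, ∂[p,q] = q − p.
The 12×27 boundary matrix has rank 10 and Smith normal form diag(1,1,1,1,1,1,1,1,1,1).

∂_2: C_2 → C_1 maps a triangle to the signed sum of its edges. For instance
  ∂[v_3,v_4,v_11] = [v_4,v_11] − [v_3,v_11] + [v_3,v_4],
  ∂[v_3,v_8,v_11] = [v_8,v_11] − [v_3,v_11] + [v_3,v_8].
This gives a 27×18 integer matrix of rank 17; reducing to Smith normal form yields diagonal entries (1,1,1,1,1,1,1,1,1,1,1,1,1,1,1,1,2).

Reading off H_k = ker ∂_k / im ∂_{k+1}:

  H_0: rank C_0 − rank ∂_1 = 12 − 10 = 2, and the invariant factors of ∂_1 are all 1, so H_0 = Z^2.
  H_1: rank ker ∂_1 − rank ∂_2 = (27 − 10) − 17 = 0, and ∂_2 has invariant factor 2 > 1, so H_1 = Z/2.
  H_2: rank ker ∂_2 − rank ∂_3 = (18 − 17) − 0 = 1, and there is no ∂_3, so H_2 = Z.

(K is a triangulation of the disjoint union of the 2-sphere S^2 and the real projective plane RP^2.)

H_0 = Z^2,  H_1 = Z/2,  H_2 = Z.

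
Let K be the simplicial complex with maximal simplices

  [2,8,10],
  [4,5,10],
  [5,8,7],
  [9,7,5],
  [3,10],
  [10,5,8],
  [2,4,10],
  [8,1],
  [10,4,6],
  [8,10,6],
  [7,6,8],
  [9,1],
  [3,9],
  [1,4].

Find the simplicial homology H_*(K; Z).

H_0 = Z,  H_1 = Z^3,  H_2 = 0.

Order the vertices as 1 < 2 < 3 < 4 < 5 < 6 < 7 < 8 < 9 < 10. Listing each simplex with vertices in this order, K has dimension 2 with simplices:

  0-simplices (10): [1], [2], [3], [4], [5], [6], [7], [8], [9], [10]
  1-simplices (21): [1,4], [1,8], [1,9], [2,4], [2,8], [2,10], [3,9], [3,10], [4,5], [4,6], [4,10], [5,7], [5,8], [5,9], [5,10], [6,7], [6,8], [6,10], [7,8], [7,9], [8,10]
  2-simplices (9): [2,4,10], [2,8,10], [4,5,10], [4,6,10], [5,7,8], [5,7,9], [5,8,10], [6,7,8], [6,8,10]

giving chain groups C_0 ≅ Z^10, C_1 ≅ Z^21, C_2 ≅ Z^9.

Boundary ∂_1: C_1 → C_0 maps an edge to its endpoints' difference, ∂[p,q] = q − p. For instance
  ∂[3,9] = [9] − [3].
This gives a 10×21 integer matrix of rank 9; reducing to Smith normal form yields diagonal entries (1,1,1,1,1,1,1,1,1).

Boundary ∂_2: C_2 → C_1 sends each 2-simplex [p,q,r] to [q,r] − [p,r] + [p,q]. For instance
  ∂[2,8,10] = [8,10] − [2,10] + [2,8],
  ∂[6,8,10] = [8,10] − [6,10] + [6,8].
This gives a 21×9 integer matrix of rank 9; reducing to Smith normal form yields diagonal entries (1,1,1,1,1,1,1,1,1).

Now H_k = ker ∂_k / im ∂_{k+1}, so:

  H_0: rank C_0 − rank ∂_1 = 10 − 9 = 1, and the invariant factors of ∂_1 are all 1, so H_0 ≅ Z.
  H_1: rank ker ∂_1 − rank ∂_2 = (21 − 9) − 9 = 3, and the invariant factors of ∂_2 are all 1, so H_1 ≅ Z^3.
  H_2: rank ker ∂_2 − rank ∂_3 = (9 − 9) − 0 = 0, and there is no ∂_3, so H_2 ≅ 0.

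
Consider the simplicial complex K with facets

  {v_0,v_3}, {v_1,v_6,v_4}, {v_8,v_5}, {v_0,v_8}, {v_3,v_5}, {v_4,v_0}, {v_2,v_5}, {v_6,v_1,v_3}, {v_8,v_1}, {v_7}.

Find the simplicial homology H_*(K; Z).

We work with the vertex ordering v_0 < v_1 < v_2 < v_3 < v_4 < v_5 < v_6 < v_7 < v_8. The simplices of K, each written with vertices in increasing order, are:

  0-simplices (9): [v_0], [v_1], [v_2], [v_3], [v_4], [v_5], [v_6], [v_7], [v_8]
  1-simplices (12): [v_0,v_3], [v_0,v_4], [v_0,v_8], [v_1,v_3], [v_1,v_4], [v_1,v_6], [v_1,v_8], [v_2,v_5], [v_3,v_5], [v_3,v_6], [v_4,v_6], [v_5,v_8]
  2-simplices (2): [v_1,v_3,v_6], [v_1,v_4,v_6]

so the chain groups are C_0 ≅ Z^9, C_1 ≅ Z^12, C_2 ≅ Z^2.

∂_1: C_1 → C_0 is given by ∂[p,q] = [q] − [p]. For instance
  ∂[v_1,v_8] = [v_8] − [v_1].
The 9×12 boundary matrix has rank 7 and Smith normal form diag(1,1,1,1,1,1,1).

Boundary ∂_2: C_2 → C_1 acts by ∂[p,q,r] = [q,r] − [p,r] + [p,q]. For instance
  ∂[v_1,v_4,v_6] = [v_4,v_6] − [v_1,v_6] + [v_1,v_4],
  ∂[v_1,v_3,v_6] = [v_3,v_6] − [v_1,v_6] + [v_1,v_3].
The 12×2 boundary matrix has rank 2 and Smith normal form diag(1,1).

From H_k ≅ ker(∂_k) / im(∂_{k+1}) we obtain:

  H_0: rank C_0 − rank ∂_1 = 9 − 7 = 2, and the invariant factors of ∂_1 are all 1, so H_0 ≅ Z^2.
  H_1: rank ker ∂_1 − rank ∂_2 = (12 − 7) − 2 = 3, and the invariant factors of ∂_2 are all 1, so H_1 ≅ Z^3.
  H_2: rank ker ∂_2 − rank ∂_3 = (2 − 2) − 0 = 0, and there is no ∂_3, so H_2 ≅ 0.

H_0 ≅ Z^2,  H_1 ≅ Z^3,  H_2 = 0.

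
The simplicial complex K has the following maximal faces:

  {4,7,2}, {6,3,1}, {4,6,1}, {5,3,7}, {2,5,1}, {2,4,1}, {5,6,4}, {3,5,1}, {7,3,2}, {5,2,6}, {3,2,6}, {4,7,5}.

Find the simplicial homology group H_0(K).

Take the total order 1 < 2 < 3 < 4 < 5 < 6 < 7 on the vertex set. Then K (dimension 2) consists of the simplices:

  0-simplices (7): [1], [2], [3], [4], [5], [6], [7]
  1-simplices (18): [1,2], [1,3], [1,4], [1,5], [1,6], [2,3], [2,4], [2,5], [2,6], [2,7], [3,5], [3,6], [3,7], [4,5], [4,6], [4,7], [5,6], [5,7]
  2-simplices (12): [1,2,4], [1,2,5], [1,3,5], [1,3,6], [1,4,6], [2,3,6], [2,3,7], [2,4,7], [2,5,6], [3,5,7], [4,5,6], [4,5,7]

so the chain groups are C_0 ≅ Z^7, C_1 ≅ Z^18, C_2 ≅ Z^12.

Boundary ∂_1: C_1 → C_0 sends each edge [p,q] (with p < q) to q − p. For instance
  ∂[2,6] = [6] − [2].
The resulting 7×18 matrix has rank 6, and its Smith normal form has invariant factors (1,1,1,1,1,1).

The boundary map ∂_2: C_2 → C_1 sends each 2-simplex [p,q,r] to [q,r] − [p,r] + [p,q]. For instance
  ∂[3,5,7] = [5,7] − [3,7] + [3,5],
  ∂[1,2,5] = [2,5] − [1,5] + [1,2].
The resulting 18×12 matrix has rank 12, and its Smith normal form has invariant factors (1,1,1,1,1,1,1,1,1,1,1,2).

From H_k ≅ ker(∂_k) / im(∂_{k+1}) we obtain:

  H_0: rank C_0 − rank ∂_1 = 7 − 6 = 1, and the invariant factors of ∂_1 are all 1, so H_0 ≅ Z.

(K is a triangulation of the real projective plane RP^2.)

H_0 ≅ Z.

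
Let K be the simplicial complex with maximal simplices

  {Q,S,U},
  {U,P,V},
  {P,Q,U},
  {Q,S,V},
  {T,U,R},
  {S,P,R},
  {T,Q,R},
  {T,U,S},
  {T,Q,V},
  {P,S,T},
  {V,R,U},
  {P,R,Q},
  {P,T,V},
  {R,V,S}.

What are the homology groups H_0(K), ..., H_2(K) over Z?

H_0 ≅ Z,  H_1 ≅ Z^2,  H_2 ≅ Z.

Order the vertices as P < Q < R < S < T < U < V. Listing each simplex with vertices in this order, K has dimension 2 with simplices:

  0-simplices (7): P, Q, R, S, T, U, V
  1-simplices (21): PQ, PR, PS, PT, PU, PV, QR, QS, QT, QU, QV, RS, RT, RU, RV, ST, SU, SV, TU, TV, UV
  2-simplices (14): PQR, PQU, PRS, PST, PTV, PUV, QRT, QSU, QSV, QTV, RSV, RTU, RUV, STU

giving chain groups C_0 ≅ Z^7, C_1 ≅ Z^21, C_2 ≅ Z^14.

∂_1: C_1 → C_0 sends each edge [p,q] (with p < q) to q − p. For instance
  ∂UV = V − U.
This gives a 7×21 integer matrix of rank 6; reducing to Smith normal form yields diagonal entries (1,1,1,1,1,1).

Boundary ∂_2: C_2 → C_1 maps a triangle to the signed sum of its edges. For instance
  ∂RUV = UV − RV + RU,
  ∂QSV = SV − QV + QS.
As a 21×14 matrix over Z this has rank 13, with invariant factors (1,1,1,1,1,1,1,1,1,1,1,1,1).

From H_k ≅ ker(∂_k) / im(∂_{k+1}) we obtain:

  H_0: rank C_0 − rank ∂_1 = 7 − 6 = 1, and the invariant factors of ∂_1 are all 1, so H_0 = Z.
  H_1: rank ker ∂_1 − rank ∂_2 = (21 − 6) − 13 = 2, and the invariant factors of ∂_2 are all 1, so H_1 = Z^2.
  H_2: rank ker ∂_2 − rank ∂_3 = (14 − 13) − 0 = 1, and there is no ∂_3, so H_2 = Z.

As a check, the Euler characteristic is 7 − 21 + 14 = 0, which agrees with 1 − 2 + 1 = 0.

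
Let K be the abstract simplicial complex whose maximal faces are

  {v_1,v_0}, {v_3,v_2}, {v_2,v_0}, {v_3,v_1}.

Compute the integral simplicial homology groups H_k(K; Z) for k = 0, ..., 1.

We work with the vertex ordering v_0 < v_1 < v_2 < v_3. The simplices of K, each written with vertices in increasing order, are:

  0-simplices (4): [v_0], [v_1], [v_2], [v_3]
  1-simplices (4): [v_0,v_1], [v_0,v_2], [v_1,v_3], [v_2,v_3]

Hence C_0 ≅ Z^4, C_1 ≅ Z^4.

The boundary map ∂_1: C_1 → C_0 sends each edge [p,q] (with p < q) to q − p.
As a 4×4 matrix over Z this has rank 3, with invariant factors (1,1,1).

From H_k ≅ ker(∂_k) / im(∂_{k+1}) we obtain:

  H_0: rank C_0 − rank ∂_1 = 4 − 3 = 1, and the invariant factors of ∂_1 are all 1, so H_0 = Z.
  H_1: rank ker ∂_1 − rank ∂_2 = (4 − 3) − 0 = 1, and there is no ∂_2, so H_1 = Z.

H_0 ≅ Z,  H_1 ≅ Z.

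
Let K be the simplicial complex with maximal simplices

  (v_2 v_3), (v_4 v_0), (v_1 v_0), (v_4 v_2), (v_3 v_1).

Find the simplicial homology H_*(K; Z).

H_0 = Z,  H_1 = Z.

We work with the vertex ordering v_0 < v_1 < v_2 < v_3 < v_4. The simplices of K, each written with vertices in increasing order, are:

  0-simplices (5): [v_0], [v_1], [v_2], [v_3], [v_4]
  1-simplices (5): [v_0,v_1], [v_0,v_4], [v_1,v_3], [v_2,v_3], [v_2,v_4]

giving chain groups C_0 ≅ Z^5, C_1 ≅ Z^5.

∂_1: C_1 → C_0 sends each edge [p,q] (with p < q) to q − p. For instance
  ∂[v_0,v_4] = [v_4] − [v_0].
This gives a 5×5 integer matrix of rank 4; reducing to Smith normal form yields diagonal entries (1,1,1,1).

Reading off H_k = ker ∂_k / im ∂_{k+1}:

  H_0: rank C_0 − rank ∂_1 = 5 − 4 = 1, and the invariant factors of ∂_1 are all 1, so H_0 ≅ Z.
  H_1: rank ker ∂_1 − rank ∂_2 = (5 − 4) − 0 = 1, and there is no ∂_2, so H_1 ≅ Z.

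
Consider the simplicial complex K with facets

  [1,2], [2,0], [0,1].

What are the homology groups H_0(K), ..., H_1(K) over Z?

Fix the vertex order 0 < 1 < 2 and write every simplex with vertices in increasing order. Then dim K = 1 and the simplices of K are:

  0-simplices (3): [0], [1], [2]
  1-simplices (3): [0,1], [0,2], [1,2]

so the chain groups are C_0 ≅ Z^3, C_1 ≅ Z^3.

Boundary ∂_1: C_1 → C_0 sends each edge [p,q] (with p < q) to q − p. For instance
  ∂[0,1] = [1] − [0].
As a 3×3 matrix over Z this has rank 2, with invariant factors (1,1).

From H_k ≅ ker(∂_k) / im(∂_{k+1}) we obtain:

  H_0: rank C_0 − rank ∂_1 = 3 − 2 = 1, and the invariant factors of ∂_1 are all 1, so H_0 ≅ Z.
  H_1: rank ker ∂_1 − rank ∂_2 = (3 − 2) − 0 = 1, and there is no ∂_2, so H_1 ≅ Z.

As a check, the Euler characteristic is 3 − 3 = 0, which agrees with 1 − 1 = 0.

H_0 = Z,  H_1 = Z.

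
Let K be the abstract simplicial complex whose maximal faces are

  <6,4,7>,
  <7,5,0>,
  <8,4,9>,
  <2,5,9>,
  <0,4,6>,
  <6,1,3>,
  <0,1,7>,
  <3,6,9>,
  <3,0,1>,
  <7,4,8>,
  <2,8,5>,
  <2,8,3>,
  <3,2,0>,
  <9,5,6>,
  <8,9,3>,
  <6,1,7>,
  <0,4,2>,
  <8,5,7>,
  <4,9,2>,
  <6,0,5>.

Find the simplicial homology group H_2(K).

Take the total order 0 < 1 < 2 < 3 < 4 < 5 < 6 < 7 < 8 < 9 on the vertex set. Then K (dimension 2) consists of the simplices:

  0-simplices (10): [0], [1], [2], [3], [4], [5], [6], [7], [8], [9]
  1-simplices (30): (30 of them)
  2-simplices (20): (20 of them)

Hence C_0 ≅ Z^10, C_1 ≅ Z^30, C_2 ≅ Z^20.

The boundary map ∂_1: C_1 → C_0 maps an edge to its endpoints' difference, ∂[p,q] = q − p.
This gives a 10×30 integer matrix of rank 9; reducing to Smith normal form yields diagonal entries (1,1,1,1,1,1,1,1,1).

∂_2: C_2 → C_1 maps a triangle to the signed sum of its edges. For instance
  ∂[5,7,8] = [7,8] − [5,8] + [5,7],
  ∂[4,8,9] = [8,9] − [4,9] + [4,8].
This gives a 30×20 integer matrix of rank 20; reducing to Smith normal form yields diagonal entries (1,1,1,1,1,1,1,1,1,1,1,1,1,1,1,1,1,1,1,2).

Reading off H_k = ker ∂_k / im ∂_{k+1}:

  H_2: rank ker ∂_2 − rank ∂_3 = (20 − 20) − 0 = 0, and there is no ∂_3, so H_2 = 0.

H_2 = 0.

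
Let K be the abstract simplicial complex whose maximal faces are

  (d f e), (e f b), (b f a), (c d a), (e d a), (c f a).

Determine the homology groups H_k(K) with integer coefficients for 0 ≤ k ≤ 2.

H_0 = Z,  H_1 = Z,  H_2 = 0.

We work with the vertex ordering a < b < c < d < e < f. The simplices of K, each written with vertices in increasing order, are:

  0-simplices (6): a, b, c, d, e, f
  1-simplices (12): ab, ac, ad, ae, af, be, bf, cd, cf, de, df, ef
  2-simplices (6): abf, acd, acf, ade, bef, def

giving chain groups C_0 ≅ Z^6, C_1 ≅ Z^12, C_2 ≅ Z^6.

The boundary map ∂_1: C_1 → C_0 maps an edge to its endpoints' difference, ∂[p,q] = q − p.
The 6×12 boundary matrix has rank 5 and Smith normal form diag(1,1,1,1,1).

Boundary ∂_2: C_2 → C_1 maps a triangle to the signed sum of its edges. For instance
  ∂acf = cf − af + ac,
  ∂abf = bf − af + ab.
This gives a 12×6 integer matrix of rank 6; reducing to Smith normal form yields diagonal entries (1,1,1,1,1,1).

Now H_k = ker ∂_k / im ∂_{k+1}, so:

  H_0: rank C_0 − rank ∂_1 = 6 − 5 = 1, and the invariant factors of ∂_1 are all 1, so H_0 = Z.
  H_1: rank ker ∂_1 − rank ∂_2 = (12 − 5) − 6 = 1, and the invariant factors of ∂_2 are all 1, so H_1 = Z.
  H_2: rank ker ∂_2 − rank ∂_3 = (6 − 6) − 0 = 0, and there is no ∂_3, so H_2 = 0.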